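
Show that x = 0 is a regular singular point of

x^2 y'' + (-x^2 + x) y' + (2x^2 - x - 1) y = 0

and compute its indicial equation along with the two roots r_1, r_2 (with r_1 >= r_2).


Divide by x^2 to reach normal form y'' + P_1(x) y' + P_2(x) y = 0 with P_1(x) = -1 + 1/x and P_2(x) = 2 - 1/x - 1/x^2.
x = 0 is a singular point because the y'-coefficient -1 + 1/x has a pole at x = 0 and the y-coefficient 2 - 1/x - 1/x^2 has a pole at x = 0.
It is a regular singular point because x P_1(x) = p(x) = 1 - x and x^2 P_2(x) = q(x) = 2x^2 - x - 1 are polynomials, hence analytic at x = 0.
p(0) = 1,  q(0) = -1.
Indicial equation: r(r-1) + p(0) r + q(0) = 0, i.e. r^2 + (p(0) - 1) r + q(0) = 0, i.e. r^2 - 1 = 0.
Discriminant: (0)^2 - 4(-1) = 4, so r = (0 ± 2)/2.
Solving: r_1 = 1, r_2 = -1.

indicial: r^2 - 1 = 0; roots r_1 = 1, r_2 = -1


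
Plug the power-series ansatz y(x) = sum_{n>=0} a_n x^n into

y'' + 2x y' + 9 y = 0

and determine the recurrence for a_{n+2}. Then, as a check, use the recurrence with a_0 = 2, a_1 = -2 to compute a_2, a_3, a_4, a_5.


Substitute y = sum_n a_n x^n.
y''(x) has coefficient (n+2)(n+1) a_{n+2} at x^n;
2 x y'(x) has coefficient 2 n a_n at x^n (shift);
9 y(x) has coefficient 9 a_n at x^n.
Matching x^n: (n+2)(n+1) a_{n+2} + (2n + 9) a_n = 0.
Thus a_{n+2} = (-2n - 9) / ((n+1)(n+2)) * a_n.

Check with a_0 = 2, a_1 = -2 (apply the recurrence for n = 0, 1, 2, 3): a_0 = 2, a_1 = -2, a_2 = -9, a_3 = 11/3, a_4 = 39/4, a_5 = -11/4.

a_(n+2) = (-2n - 9) / ((n+1)(n+2)) * a_n; check: a_0 = 2, a_1 = -2, a_2 = -9, a_3 = 11/3, a_4 = 39/4, a_5 = -11/4


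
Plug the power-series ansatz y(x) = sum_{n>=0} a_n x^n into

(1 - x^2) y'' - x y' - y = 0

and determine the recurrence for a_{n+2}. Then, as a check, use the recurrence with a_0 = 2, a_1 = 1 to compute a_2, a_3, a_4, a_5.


Substitute y = sum_n a_n x^n.
(1 - 1 x^2) y'' contributes (n+2)(n+1) a_{n+2} - n(n-1) a_n at x^n.
-x y'(x) contributes -n a_n at x^n.
-y(x) contributes -1 a_n at x^n.
Matching x^n: (n+2)(n+1) a_{n+2} + (-n(n-1) - n - 1) a_n = 0.
Thus a_{n+2} = (n(n-1) + n + 1) / ((n+1)(n+2)) * a_n.

Check with a_0 = 2, a_1 = 1 (apply the recurrence for n = 0, 1, 2, 3): a_0 = 2, a_1 = 1, a_2 = 1, a_3 = 1/3, a_4 = 5/12, a_5 = 1/6.

a_(n+2) = (n(n-1) + n + 1) / ((n+1)(n+2)) * a_n; check: a_0 = 2, a_1 = 1, a_2 = 1, a_3 = 1/3, a_4 = 5/12, a_5 = 1/6


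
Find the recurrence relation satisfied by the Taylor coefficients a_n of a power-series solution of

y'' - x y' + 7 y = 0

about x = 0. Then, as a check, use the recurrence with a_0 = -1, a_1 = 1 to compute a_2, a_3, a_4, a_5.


Substitute y = sum_n a_n x^n.
y''(x) has coefficient (n+2)(n+1) a_{n+2} at x^n;
-x y'(x) has coefficient -n a_n at x^n (shift);
7 y(x) has coefficient 7 a_n at x^n.
Matching x^n: (n+2)(n+1) a_{n+2} + (-n + 7) a_n = 0.
Thus a_{n+2} = (n - 7) / ((n+1)(n+2)) * a_n.

Check with a_0 = -1, a_1 = 1 (apply the recurrence for n = 0, 1, 2, 3): a_0 = -1, a_1 = 1, a_2 = 7/2, a_3 = -1, a_4 = -35/24, a_5 = 1/5.

a_(n+2) = (n - 7) / ((n+1)(n+2)) * a_n; check: a_0 = -1, a_1 = 1, a_2 = 7/2, a_3 = -1, a_4 = -35/24, a_5 = 1/5


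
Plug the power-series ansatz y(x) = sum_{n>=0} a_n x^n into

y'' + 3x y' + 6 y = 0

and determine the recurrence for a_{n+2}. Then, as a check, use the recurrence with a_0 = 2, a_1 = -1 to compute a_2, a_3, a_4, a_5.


Substitute y = sum_n a_n x^n.
y''(x) has coefficient (n+2)(n+1) a_{n+2} at x^n;
3 x y'(x) has coefficient 3 n a_n at x^n (shift);
6 y(x) has coefficient 6 a_n at x^n.
Matching x^n: (n+2)(n+1) a_{n+2} + (3n + 6) a_n = 0.
Thus a_{n+2} = (-3n - 6) / ((n+1)(n+2)) * a_n.

Check with a_0 = 2, a_1 = -1 (apply the recurrence for n = 0, 1, 2, 3): a_0 = 2, a_1 = -1, a_2 = -6, a_3 = 3/2, a_4 = 6, a_5 = -9/8.

a_(n+2) = (-3n - 6) / ((n+1)(n+2)) * a_n; check: a_0 = 2, a_1 = -1, a_2 = -6, a_3 = 3/2, a_4 = 6, a_5 = -9/8


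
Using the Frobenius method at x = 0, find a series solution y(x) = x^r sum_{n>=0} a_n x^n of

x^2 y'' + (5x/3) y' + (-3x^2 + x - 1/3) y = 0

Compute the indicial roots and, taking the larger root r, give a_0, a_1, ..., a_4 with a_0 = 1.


Write in Frobenius form y'' + (p(x)/x) y' + (q(x)/x^2) y = 0:
  p(x) = 5/3,  q(x) = -3x^2 + x - 1/3.
Indicial equation: r(r-1) + (5/3) r + (-1/3) = 0 -> roots r_1 = 1/3, r_2 = -1.
Take r = r_1 = 1/3. Let y(x) = x^r sum_{n>=0} a_n x^n with a_0 = 1.
Substitute y = x^r sum a_n x^n and match x^{r+n}. The recurrence is
  D(n) a_n + 1 a_{n-1} - 3 a_{n-2} = 0,  where D(n) = (r+n)(r+n-1) + (5/3)(r+n) + (-1/3).
  a_n = [-1 a_{n-1} + 3 a_{n-2}] / D(n).
Since the indicial polynomial factors as (r - r_1)(r - r_2), D(n) = (r_1 + n - r_1)(r_1 + n - r_2) = n(n + 4/3).
Evaluating step by step (a_0 = 1):
  n = 1: D(1) = 1(1 + 4/3) = 7/3; numerator = -1(1) = -1; a_1 = (-1)/(7/3) = -3/7
  n = 2: D(2) = 2(2 + 4/3) = 20/3; numerator = -1(-3/7) + 3(1) = 24/7; a_2 = (24/7)/(20/3) = 18/35
  n = 3: D(3) = 3(3 + 4/3) = 13; numerator = -1(18/35) + 3(-3/7) = -9/5; a_3 = (-9/5)/(13) = -9/65
  n = 4: D(4) = 4(4 + 4/3) = 64/3; numerator = -1(-9/65) + 3(18/35) = 153/91; a_4 = (153/91)/(64/3) = 459/5824

r = 1/3; a_0 = 1; a_1 = -3/7; a_2 = 18/35; a_3 = -9/65; a_4 = 459/5824


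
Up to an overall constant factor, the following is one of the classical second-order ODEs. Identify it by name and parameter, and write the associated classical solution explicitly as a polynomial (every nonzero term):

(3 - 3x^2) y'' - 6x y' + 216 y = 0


All three coefficients share the factor 3; dividing through by 3 gives  (1 - x^2) y'' - 2x y' + 72 y = 0.
This matches the Legendre equation (1 - x^2) y'' - 2x y' + n(n+1) y = 0 (note the -2x y' term) with n(n+1) = 72, so n = 8; the polynomial solution is P_8(x).
With y = sum_k a_k x^k, matching x^k gives (k+2)(k+1) a_{k+2} = [k(k+1) - n(n+1)] a_k = (k - 8)(k + 9) a_k. The right side vanishes at k = 8, so the series with the parity of 8 terminates at degree 8.
Standard normalization (P_n(1) = 1): leading coefficient (2n)!/(2^n (n!)^2) = 20922789888000/(256*1625702400) = 6435/128, so a_8 = 6435/128. Work downward with a_k = (k+1)(k+2) a_{k+2} / ((k - 8)(k + 9)):
  a_6 = (7)(8)(6435/128) / ((6 - 8)(6 + 9)) = (45045/16)/(-30) = -3003/32
  a_4 = (5)(6)(-3003/32) / ((4 - 8)(4 + 9)) = (-45045/16)/(-52) = 3465/64
  a_2 = (3)(4)(3465/64) / ((2 - 8)(2 + 9)) = (10395/16)/(-66) = -315/32
  a_0 = (1)(2)(-315/32) / ((0 - 8)(0 + 9)) = (-315/16)/(-72) = 35/128
Hence P_8(x) = 6435 x^8/128 - 3003 x^6/32 + 3465 x^4/64 - 315 x^2/32 + 35/128.

P_8(x); series = 6435 x^8/128 - 3003 x^6/32 + 3465 x^4/64 - 315 x^2/32 + 35/128


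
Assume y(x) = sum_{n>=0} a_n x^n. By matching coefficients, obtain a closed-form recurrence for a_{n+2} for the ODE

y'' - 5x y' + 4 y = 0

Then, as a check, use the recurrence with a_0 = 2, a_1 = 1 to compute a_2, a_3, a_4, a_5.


Substitute y = sum_n a_n x^n.
y''(x) has coefficient (n+2)(n+1) a_{n+2} at x^n;
-5 x y'(x) has coefficient -5 n a_n at x^n (shift);
4 y(x) has coefficient 4 a_n at x^n.
Matching x^n: (n+2)(n+1) a_{n+2} + (-5n + 4) a_n = 0.
Thus a_{n+2} = (5n - 4) / ((n+1)(n+2)) * a_n.

Check with a_0 = 2, a_1 = 1 (apply the recurrence for n = 0, 1, 2, 3): a_0 = 2, a_1 = 1, a_2 = -4, a_3 = 1/6, a_4 = -2, a_5 = 11/120.

a_(n+2) = (5n - 4) / ((n+1)(n+2)) * a_n; check: a_0 = 2, a_1 = 1, a_2 = -4, a_3 = 1/6, a_4 = -2, a_5 = 11/120


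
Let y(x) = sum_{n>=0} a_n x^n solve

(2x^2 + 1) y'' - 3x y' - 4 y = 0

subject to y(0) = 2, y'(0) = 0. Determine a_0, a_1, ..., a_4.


Ansatz: y(x) = sum_{n>=0} a_n x^n, so y'(x) = sum_{n>=1} n a_n x^(n-1) and y''(x) = sum_{n>=2} n(n-1) a_n x^(n-2).
Substitute into P(x) y'' + Q(x) y' + R(x) y = 0 with P(x) = 2x^2 + 1, Q(x) = -3x, R(x) = -4, and match powers of x.
Initial conditions: a_0 = 2, a_1 = 0.
Setting the coefficient of each power of x to zero and solving order by order (substituting the coefficients already found):
  x^0: 2 a_2 - 4 a_0 = 0  ->  2 a_2 = 4 a_0 = 8  ->  a_2 = 4
  x^1: 6 a_3 - 7 a_1 = 0  ->  6 a_3 = 7 a_1 = 0  ->  a_3 = 0
  x^2: 12 a_4 - 6 a_2 = 0  ->  12 a_4 = 6 a_2 = 24  ->  a_4 = 2
Truncated series: y(x) = 2 + 4 x^2 + 2 x^4 + O(x^5).

a_0 = 2; a_1 = 0; a_2 = 4; a_3 = 0; a_4 = 2


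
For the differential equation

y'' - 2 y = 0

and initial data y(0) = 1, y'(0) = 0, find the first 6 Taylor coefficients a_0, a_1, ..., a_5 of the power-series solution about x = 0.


Ansatz: y(x) = sum_{n>=0} a_n x^n, so y'(x) = sum_{n>=1} n a_n x^(n-1) and y''(x) = sum_{n>=2} n(n-1) a_n x^(n-2).
Substitute into P(x) y'' + Q(x) y' + R(x) y = 0 with P(x) = 1, Q(x) = 0, R(x) = -2, and match powers of x.
Initial conditions: a_0 = 1, a_1 = 0.
Setting the coefficient of each power of x to zero and solving order by order (substituting the coefficients already found):
  x^0: 2 a_2 - 2 a_0 = 0  ->  2 a_2 = 2 a_0 = 2  ->  a_2 = 1
  x^1: 6 a_3 - 2 a_1 = 0  ->  6 a_3 = 2 a_1 = 0  ->  a_3 = 0
  x^2: 12 a_4 - 2 a_2 = 0  ->  12 a_4 = 2 a_2 = 2  ->  a_4 = 1/6
  x^3: 20 a_5 - 2 a_3 = 0  ->  20 a_5 = 2 a_3 = 0  ->  a_5 = 0
Truncated series: y(x) = 1 + x^2 + (1/6) x^4 + O(x^6).

a_0 = 1; a_1 = 0; a_2 = 1; a_3 = 0; a_4 = 1/6; a_5 = 0


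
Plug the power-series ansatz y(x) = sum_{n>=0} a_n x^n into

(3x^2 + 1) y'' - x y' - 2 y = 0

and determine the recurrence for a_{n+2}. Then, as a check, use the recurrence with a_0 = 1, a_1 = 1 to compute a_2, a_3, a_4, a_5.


Substitute y = sum_n a_n x^n.
(1 + 3 x^2) y'' contributes (n+2)(n+1) a_{n+2} + 3 n(n-1) a_n at x^n.
-x y'(x) contributes -n a_n at x^n.
-2 y(x) contributes -2 a_n at x^n.
Matching x^n: (n+2)(n+1) a_{n+2} + (3 n(n-1) - n - 2) a_n = 0.
Thus a_{n+2} = (-3 n(n-1) + n + 2) / ((n+1)(n+2)) * a_n.

Check with a_0 = 1, a_1 = 1 (apply the recurrence for n = 0, 1, 2, 3): a_0 = 1, a_1 = 1, a_2 = 1, a_3 = 1/2, a_4 = -1/6, a_5 = -13/40.

a_(n+2) = (-3 n(n-1) + n + 2) / ((n+1)(n+2)) * a_n; check: a_0 = 1, a_1 = 1, a_2 = 1, a_3 = 1/2, a_4 = -1/6, a_5 = -13/40


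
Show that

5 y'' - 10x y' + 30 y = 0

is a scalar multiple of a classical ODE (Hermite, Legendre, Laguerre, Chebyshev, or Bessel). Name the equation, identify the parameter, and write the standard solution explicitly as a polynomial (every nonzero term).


All three coefficients share the factor 5; dividing through by 5 gives  y'' - 2x y' + 6 y = 0.
This matches the Hermite equation y'' - 2x y' + 2n y = 0 with 2n = 6, so n = 3; the polynomial solution is H_3(x).
With y = sum_k a_k x^k, matching x^k gives (k+2)(k+1) a_{k+2} = 2(k - n) a_k = 2(k - 3) a_k. The right side vanishes at k = 3, so the series with the parity of 3 terminates at degree 3.
Standard normalization: leading coefficient of H_n is 2^n, so a_3 = 2^3 = 8. Work downward with a_k = (k+1)(k+2) a_{k+2} / (2(k - n)):
  a_1 = (2)(3)(8) / (2(1 - 3)) = 48/(-4) = -12
Hence H_3(x) = 8 x^3 - 12 x.

H_3(x); series = 8 x^3 - 12 x


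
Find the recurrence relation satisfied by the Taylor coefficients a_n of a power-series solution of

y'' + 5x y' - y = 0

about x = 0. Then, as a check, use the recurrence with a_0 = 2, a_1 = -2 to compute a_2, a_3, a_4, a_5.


Substitute y = sum_n a_n x^n.
y''(x) has coefficient (n+2)(n+1) a_{n+2} at x^n;
5 x y'(x) has coefficient 5 n a_n at x^n (shift);
-y(x) has coefficient -1 a_n at x^n.
Matching x^n: (n+2)(n+1) a_{n+2} + (5n - 1) a_n = 0.
Thus a_{n+2} = (-5n + 1) / ((n+1)(n+2)) * a_n.

Check with a_0 = 2, a_1 = -2 (apply the recurrence for n = 0, 1, 2, 3): a_0 = 2, a_1 = -2, a_2 = 1, a_3 = 4/3, a_4 = -3/4, a_5 = -14/15.

a_(n+2) = (-5n + 1) / ((n+1)(n+2)) * a_n; check: a_0 = 2, a_1 = -2, a_2 = 1, a_3 = 4/3, a_4 = -3/4, a_5 = -14/15


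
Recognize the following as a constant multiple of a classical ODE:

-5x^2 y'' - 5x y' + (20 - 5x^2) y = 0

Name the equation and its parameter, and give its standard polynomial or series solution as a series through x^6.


All three coefficients share the factor -5; dividing through by -5 gives  x^2 y'' + x y' + (x^2 - 4) y = 0.
This matches the Bessel equation x^2 y'' + x y' + (x^2 - nu^2) y = 0 with nu^2 = 4, so nu = 2; the solution bounded at x = 0 is J_2(x).
Frobenius at x = 0: indicial roots ±nu; for r = nu the recurrence k(k + 2nu) c_k = -c_{k-2} gives the standard series J_nu(x) = sum_{k>=0} (-1)^k / (k! (k+nu)!) (x/2)^(2k+nu). Evaluate the first 3 terms:
  k = 0: (-1)^0 / (0! * 2! * 2^2) x^2 = 1/(1*2*4) x^2 = (1/8) x^2
  k = 1: (-1)^1 / (1! * 3! * 2^4) x^4 = -1/(1*6*16) x^4 = (-1/96) x^4
  k = 2: (-1)^2 / (2! * 4! * 2^6) x^6 = 1/(2*24*64) x^6 = (1/3072) x^6
Hence J_2(x) = x^6/3072 - x^4/96 + x^2/8 + ....

J_2(x); series = x^6/3072 - x^4/96 + x^2/8


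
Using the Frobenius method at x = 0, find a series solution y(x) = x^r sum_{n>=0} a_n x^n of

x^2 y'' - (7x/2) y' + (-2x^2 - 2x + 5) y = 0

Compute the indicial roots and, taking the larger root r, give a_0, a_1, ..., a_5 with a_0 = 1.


Write in Frobenius form y'' + (p(x)/x) y' + (q(x)/x^2) y = 0:
  p(x) = -7/2,  q(x) = -2x^2 - 2x + 5.
Indicial equation: r(r-1) + (-7/2) r + (5) = 0 -> roots r_1 = 5/2, r_2 = 2.
Take r = r_1 = 5/2. Let y(x) = x^r sum_{n>=0} a_n x^n with a_0 = 1.
Substitute y = x^r sum a_n x^n and match x^{r+n}. The recurrence is
  D(n) a_n - 2 a_{n-1} - 2 a_{n-2} = 0,  where D(n) = (r+n)(r+n-1) + (-7/2)(r+n) + (5).
  a_n = [2 a_{n-1} + 2 a_{n-2}] / D(n).
Since the indicial polynomial factors as (r - r_1)(r - r_2), D(n) = (r_1 + n - r_1)(r_1 + n - r_2) = n(n + 1/2).
Evaluating step by step (a_0 = 1):
  n = 1: D(1) = 1(1 + 1/2) = 3/2; numerator = 2(1) = 2; a_1 = (2)/(3/2) = 4/3
  n = 2: D(2) = 2(2 + 1/2) = 5; numerator = 2(4/3) + 2(1) = 14/3; a_2 = (14/3)/(5) = 14/15
  n = 3: D(3) = 3(3 + 1/2) = 21/2; numerator = 2(14/15) + 2(4/3) = 68/15; a_3 = (68/15)/(21/2) = 136/315
  n = 4: D(4) = 4(4 + 1/2) = 18; numerator = 2(136/315) + 2(14/15) = 172/63; a_4 = (172/63)/(18) = 86/567
  n = 5: D(5) = 5(5 + 1/2) = 55/2; numerator = 2(86/567) + 2(136/315) = 3308/2835; a_5 = (3308/2835)/(55/2) = 6616/155925

r = 5/2; a_0 = 1; a_1 = 4/3; a_2 = 14/15; a_3 = 136/315; a_4 = 86/567; a_5 = 6616/155925


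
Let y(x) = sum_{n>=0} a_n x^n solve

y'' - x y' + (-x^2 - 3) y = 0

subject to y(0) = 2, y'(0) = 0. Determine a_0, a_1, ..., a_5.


Ansatz: y(x) = sum_{n>=0} a_n x^n, so y'(x) = sum_{n>=1} n a_n x^(n-1) and y''(x) = sum_{n>=2} n(n-1) a_n x^(n-2).
Substitute into P(x) y'' + Q(x) y' + R(x) y = 0 with P(x) = 1, Q(x) = -x, R(x) = -x^2 - 3, and match powers of x.
Initial conditions: a_0 = 2, a_1 = 0.
Setting the coefficient of each power of x to zero and solving order by order (substituting the coefficients already found):
  x^0: 2 a_2 - 3 a_0 = 0  ->  2 a_2 = 3 a_0 = 6  ->  a_2 = 3
  x^1: 6 a_3 - 4 a_1 = 0  ->  6 a_3 = 4 a_1 = 0  ->  a_3 = 0
  x^2: 12 a_4 - 5 a_2 - a_0 = 0  ->  12 a_4 = 5 a_2 + a_0 = 17  ->  a_4 = 17/12
  x^3: 20 a_5 - 6 a_3 - a_1 = 0  ->  20 a_5 = 6 a_3 + a_1 = 0  ->  a_5 = 0
Truncated series: y(x) = 2 + 3 x^2 + (17/12) x^4 + O(x^6).

a_0 = 2; a_1 = 0; a_2 = 3; a_3 = 0; a_4 = 17/12; a_5 = 0


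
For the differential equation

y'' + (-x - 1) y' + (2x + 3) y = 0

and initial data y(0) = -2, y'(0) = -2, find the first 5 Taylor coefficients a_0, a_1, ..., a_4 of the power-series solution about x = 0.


Ansatz: y(x) = sum_{n>=0} a_n x^n, so y'(x) = sum_{n>=1} n a_n x^(n-1) and y''(x) = sum_{n>=2} n(n-1) a_n x^(n-2).
Substitute into P(x) y'' + Q(x) y' + R(x) y = 0 with P(x) = 1, Q(x) = -x - 1, R(x) = 2x + 3, and match powers of x.
Initial conditions: a_0 = -2, a_1 = -2.
Setting the coefficient of each power of x to zero and solving order by order (substituting the coefficients already found):
  x^0: 2 a_2 - a_1 + 3 a_0 = 0  ->  2 a_2 = a_1 - 3 a_0 = 4  ->  a_2 = 2
  x^1: 6 a_3 - 2 a_2 + 2 a_1 + 2 a_0 = 0  ->  6 a_3 = 2 a_2 - 2 a_1 - 2 a_0 = 12  ->  a_3 = 2
  x^2: 12 a_4 - 3 a_3 + a_2 + 2 a_1 = 0  ->  12 a_4 = 3 a_3 - a_2 - 2 a_1 = 8  ->  a_4 = 2/3
Truncated series: y(x) = -2 - 2 x + 2 x^2 + 2 x^3 + (2/3) x^4 + O(x^5).

a_0 = -2; a_1 = -2; a_2 = 2; a_3 = 2; a_4 = 2/3


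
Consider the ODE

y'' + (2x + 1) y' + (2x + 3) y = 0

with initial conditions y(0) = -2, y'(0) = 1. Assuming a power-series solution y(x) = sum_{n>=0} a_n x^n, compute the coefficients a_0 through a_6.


Ansatz: y(x) = sum_{n>=0} a_n x^n, so y'(x) = sum_{n>=1} n a_n x^(n-1) and y''(x) = sum_{n>=2} n(n-1) a_n x^(n-2).
Substitute into P(x) y'' + Q(x) y' + R(x) y = 0 with P(x) = 1, Q(x) = 2x + 1, R(x) = 2x + 3, and match powers of x.
Initial conditions: a_0 = -2, a_1 = 1.
Setting the coefficient of each power of x to zero and solving order by order (substituting the coefficients already found):
  x^0: 2 a_2 + a_1 + 3 a_0 = 0  ->  2 a_2 = -a_1 - 3 a_0 = 5  ->  a_2 = 5/2
  x^1: 6 a_3 + 2 a_2 + 5 a_1 + 2 a_0 = 0  ->  6 a_3 = -2 a_2 - 5 a_1 - 2 a_0 = -6  ->  a_3 = -1
  x^2: 12 a_4 + 3 a_3 + 7 a_2 + 2 a_1 = 0  ->  12 a_4 = -3 a_3 - 7 a_2 - 2 a_1 = -33/2  ->  a_4 = -11/8
  x^3: 20 a_5 + 4 a_4 + 9 a_3 + 2 a_2 = 0  ->  20 a_5 = -4 a_4 - 9 a_3 - 2 a_2 = 19/2  ->  a_5 = 19/40
  x^4: 30 a_6 + 5 a_5 + 11 a_4 + 2 a_3 = 0  ->  30 a_6 = -5 a_5 - 11 a_4 - 2 a_3 = 59/4  ->  a_6 = 59/120
Truncated series: y(x) = -2 + x + (5/2) x^2 - x^3 - (11/8) x^4 + (19/40) x^5 + (59/120) x^6 + O(x^7).

a_0 = -2; a_1 = 1; a_2 = 5/2; a_3 = -1; a_4 = -11/8; a_5 = 19/40; a_6 = 59/120


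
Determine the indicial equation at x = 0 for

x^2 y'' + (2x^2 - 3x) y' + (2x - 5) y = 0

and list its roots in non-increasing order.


Divide by x^2 to reach normal form y'' + P_1(x) y' + P_2(x) y = 0 with P_1(x) = 2 - 3/x and P_2(x) = 2/x - 5/x^2.
x = 0 is a singular point because the y'-coefficient 2 - 3/x has a pole at x = 0 and the y-coefficient 2/x - 5/x^2 has a pole at x = 0.
It is a regular singular point because x P_1(x) = p(x) = 2x - 3 and x^2 P_2(x) = q(x) = 2x - 5 are polynomials, hence analytic at x = 0.
p(0) = -3,  q(0) = -5.
Indicial equation: r(r-1) + p(0) r + q(0) = 0, i.e. r^2 + (p(0) - 1) r + q(0) = 0, i.e. r^2 - 4 r - 5 = 0.
Discriminant: (-4)^2 - 4(-5) = 36, so r = (4 ± 6)/2.
Solving: r_1 = 5, r_2 = -1.

indicial: r^2 - 4 r - 5 = 0; roots r_1 = 5, r_2 = -1


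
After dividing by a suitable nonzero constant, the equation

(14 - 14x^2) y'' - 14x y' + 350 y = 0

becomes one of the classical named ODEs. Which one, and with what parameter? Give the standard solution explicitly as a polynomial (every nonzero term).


All three coefficients share the factor 14; dividing through by 14 gives  (1 - x^2) y'' - x y' + 25 y = 0.
This matches the Chebyshev equation (1 - x^2) y'' - x y' + n^2 y = 0 (note the -x y' term, not -2x y') with n^2 = 25, so n = 5; the polynomial solution is T_5(x).
With y = sum_k a_k x^k, matching x^k gives (k+2)(k+1) a_{k+2} = (k^2 - n^2) a_k = (k - 5)(k + 5) a_k. The right side vanishes at k = 5, so the series with the parity of 5 terminates at degree 5.
Standard normalization: leading coefficient of T_n is 2^(n-1), so a_5 = 2^4 = 16. Work downward with a_k = (k+1)(k+2) a_{k+2} / ((k - 5)(k + 5)):
  a_3 = (4)(5)(16) / ((3 - 5)(3 + 5)) = 320/(-16) = -20
  a_1 = (2)(3)(-20) / ((1 - 5)(1 + 5)) = -120/(-24) = 5
Hence T_5(x) = 16 x^5 - 20 x^3 + 5 x.

T_5(x); series = 16 x^5 - 20 x^3 + 5 x


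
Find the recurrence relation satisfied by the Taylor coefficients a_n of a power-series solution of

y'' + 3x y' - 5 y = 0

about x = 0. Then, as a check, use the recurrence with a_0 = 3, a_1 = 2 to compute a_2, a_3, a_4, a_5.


Substitute y = sum_n a_n x^n.
y''(x) has coefficient (n+2)(n+1) a_{n+2} at x^n;
3 x y'(x) has coefficient 3 n a_n at x^n (shift);
-5 y(x) has coefficient -5 a_n at x^n.
Matching x^n: (n+2)(n+1) a_{n+2} + (3n - 5) a_n = 0.
Thus a_{n+2} = (-3n + 5) / ((n+1)(n+2)) * a_n.

Check with a_0 = 3, a_1 = 2 (apply the recurrence for n = 0, 1, 2, 3): a_0 = 3, a_1 = 2, a_2 = 15/2, a_3 = 2/3, a_4 = -5/8, a_5 = -2/15.

a_(n+2) = (-3n + 5) / ((n+1)(n+2)) * a_n; check: a_0 = 3, a_1 = 2, a_2 = 15/2, a_3 = 2/3, a_4 = -5/8, a_5 = -2/15


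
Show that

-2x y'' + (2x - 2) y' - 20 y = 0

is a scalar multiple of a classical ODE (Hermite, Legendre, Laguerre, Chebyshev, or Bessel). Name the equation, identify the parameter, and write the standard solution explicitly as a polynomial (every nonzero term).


All three coefficients share the factor -2; dividing through by -2 gives  x y'' + (1 - x) y' + 10 y = 0.
This matches the Laguerre equation x y'' + (1 - x) y' + n y = 0 with n = 10; the polynomial solution is L_10(x).
With y = sum_k a_k x^k, matching x^k gives (k+1)k a_{k+1} + (k+1) a_{k+1} - k a_k + n a_k = 0, i.e. (k+1)^2 a_{k+1} = (k - n) a_k = (k - 10) a_k. The right side vanishes at k = 10, so the series terminates at degree 10.
Standard normalization L_n(0) = 1 gives a_0 = 1. Work upward with a_{k+1} = (k - 10) a_k / (k+1)^2:
  a_1 = (0 - 10)(1) / 1^2 = -10/1 = -10
  a_2 = (1 - 10)(-10) / 2^2 = 90/4 = 45/2
  a_3 = (2 - 10)(45/2) / 3^2 = -180/9 = -20
  a_4 = (3 - 10)(-20) / 4^2 = 140/16 = 35/4
  a_5 = (4 - 10)(35/4) / 5^2 = (-105/2)/25 = -21/10
  a_6 = (5 - 10)(-21/10) / 6^2 = (21/2)/36 = 7/24
  a_7 = (6 - 10)(7/24) / 7^2 = (-7/6)/49 = -1/42
  a_8 = (7 - 10)(-1/42) / 8^2 = (1/14)/64 = 1/896
  a_9 = (8 - 10)(1/896) / 9^2 = (-1/448)/81 = -1/36288
  a_10 = (9 - 10)(-1/36288) / 10^2 = (1/36288)/100 = 1/3628800
Hence L_10(x) = x^10/3628800 - x^9/36288 + x^8/896 - x^7/42 + 7 x^6/24 - 21 x^5/10 + 35 x^4/4 - 20 x^3 + 45 x^2/2 - 10 x + 1.

L_10(x); series = x^10/3628800 - x^9/36288 + x^8/896 - x^7/42 + 7 x^6/24 - 21 x^5/10 + 35 x^4/4 - 20 x^3 + 45 x^2/2 - 10 x + 1


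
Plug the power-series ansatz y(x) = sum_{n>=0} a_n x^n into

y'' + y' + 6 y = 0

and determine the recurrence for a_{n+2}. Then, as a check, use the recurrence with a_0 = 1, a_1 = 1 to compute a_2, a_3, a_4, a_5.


Substitute y = sum_n a_n x^n.
y''(x) has coefficient (n+2)(n+1) a_{n+2} at x^n;
y'(x) has coefficient (n+1) a_{n+1} at x^n;
6 y(x) has coefficient 6 a_n at x^n.
Matching x^n: (n+2)(n+1) a_{n+2} + (n+1) a_{n+1} + 6 a_n = 0.
Thus a_{n+2} = [-(n+1) a_{n+1} - 6 a_n] / ((n+1)(n+2)).

Check with a_0 = 1, a_1 = 1 (apply the recurrence for n = 0, 1, 2, 3): a_0 = 1, a_1 = 1, a_2 = -7/2, a_3 = 1/6, a_4 = 41/24, a_5 = -47/120.

a_(n+2) = [-(n+1) a_(n+1) - 6 a_n] / ((n+1)(n+2)); check: a_0 = 1, a_1 = 1, a_2 = -7/2, a_3 = 1/6, a_4 = 41/24, a_5 = -47/120


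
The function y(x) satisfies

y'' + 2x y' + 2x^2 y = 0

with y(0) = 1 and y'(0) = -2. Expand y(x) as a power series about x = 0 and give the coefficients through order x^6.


Ansatz: y(x) = sum_{n>=0} a_n x^n, so y'(x) = sum_{n>=1} n a_n x^(n-1) and y''(x) = sum_{n>=2} n(n-1) a_n x^(n-2).
Substitute into P(x) y'' + Q(x) y' + R(x) y = 0 with P(x) = 1, Q(x) = 2x, R(x) = 2x^2, and match powers of x.
Initial conditions: a_0 = 1, a_1 = -2.
Setting the coefficient of each power of x to zero and solving order by order (substituting the coefficients already found):
  x^0: 2 a_2 = 0  ->  a_2 = 0
  x^1: 6 a_3 + 2 a_1 = 0  ->  6 a_3 = -2 a_1 = 4  ->  a_3 = 2/3
  x^2: 12 a_4 + 4 a_2 + 2 a_0 = 0  ->  12 a_4 = -4 a_2 - 2 a_0 = -2  ->  a_4 = -1/6
  x^3: 20 a_5 + 6 a_3 + 2 a_1 = 0  ->  20 a_5 = -6 a_3 - 2 a_1 = 0  ->  a_5 = 0
  x^4: 30 a_6 + 8 a_4 + 2 a_2 = 0  ->  30 a_6 = -8 a_4 - 2 a_2 = 4/3  ->  a_6 = 2/45
Truncated series: y(x) = 1 - 2 x + (2/3) x^3 - (1/6) x^4 + (2/45) x^6 + O(x^7).

a_0 = 1; a_1 = -2; a_2 = 0; a_3 = 2/3; a_4 = -1/6; a_5 = 0; a_6 = 2/45


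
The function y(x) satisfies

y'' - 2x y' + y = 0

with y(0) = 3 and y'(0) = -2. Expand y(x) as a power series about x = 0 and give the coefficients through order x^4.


Ansatz: y(x) = sum_{n>=0} a_n x^n, so y'(x) = sum_{n>=1} n a_n x^(n-1) and y''(x) = sum_{n>=2} n(n-1) a_n x^(n-2).
Substitute into P(x) y'' + Q(x) y' + R(x) y = 0 with P(x) = 1, Q(x) = -2x, R(x) = 1, and match powers of x.
Initial conditions: a_0 = 3, a_1 = -2.
Setting the coefficient of each power of x to zero and solving order by order (substituting the coefficients already found):
  x^0: 2 a_2 + a_0 = 0  ->  2 a_2 = -a_0 = -3  ->  a_2 = -3/2
  x^1: 6 a_3 - a_1 = 0  ->  6 a_3 = a_1 = -2  ->  a_3 = -1/3
  x^2: 12 a_4 - 3 a_2 = 0  ->  12 a_4 = 3 a_2 = -9/2  ->  a_4 = -3/8
Truncated series: y(x) = 3 - 2 x - (3/2) x^2 - (1/3) x^3 - (3/8) x^4 + O(x^5).

a_0 = 3; a_1 = -2; a_2 = -3/2; a_3 = -1/3; a_4 = -3/8


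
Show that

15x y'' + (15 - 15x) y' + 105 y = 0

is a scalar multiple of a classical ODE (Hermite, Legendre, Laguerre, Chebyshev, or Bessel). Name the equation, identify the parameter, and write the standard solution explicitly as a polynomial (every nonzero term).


All three coefficients share the factor 15; dividing through by 15 gives  x y'' + (1 - x) y' + 7 y = 0.
This matches the Laguerre equation x y'' + (1 - x) y' + n y = 0 with n = 7; the polynomial solution is L_7(x).
With y = sum_k a_k x^k, matching x^k gives (k+1)k a_{k+1} + (k+1) a_{k+1} - k a_k + n a_k = 0, i.e. (k+1)^2 a_{k+1} = (k - n) a_k = (k - 7) a_k. The right side vanishes at k = 7, so the series terminates at degree 7.
Standard normalization L_n(0) = 1 gives a_0 = 1. Work upward with a_{k+1} = (k - 7) a_k / (k+1)^2:
  a_1 = (0 - 7)(1) / 1^2 = -7/1 = -7
  a_2 = (1 - 7)(-7) / 2^2 = 42/4 = 21/2
  a_3 = (2 - 7)(21/2) / 3^2 = (-105/2)/9 = -35/6
  a_4 = (3 - 7)(-35/6) / 4^2 = (70/3)/16 = 35/24
  a_5 = (4 - 7)(35/24) / 5^2 = (-35/8)/25 = -7/40
  a_6 = (5 - 7)(-7/40) / 6^2 = (7/20)/36 = 7/720
  a_7 = (6 - 7)(7/720) / 7^2 = (-7/720)/49 = -1/5040
Hence L_7(x) = -x^7/5040 + 7 x^6/720 - 7 x^5/40 + 35 x^4/24 - 35 x^3/6 + 21 x^2/2 - 7 x + 1.

L_7(x); series = -x^7/5040 + 7 x^6/720 - 7 x^5/40 + 35 x^4/24 - 35 x^3/6 + 21 x^2/2 - 7 x + 1


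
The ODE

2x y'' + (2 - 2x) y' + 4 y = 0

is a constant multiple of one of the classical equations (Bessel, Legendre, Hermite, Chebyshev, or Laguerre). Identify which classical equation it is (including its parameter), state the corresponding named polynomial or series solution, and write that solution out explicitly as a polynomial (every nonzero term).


All three coefficients share the factor 2; dividing through by 2 gives  x y'' + (1 - x) y' + 2 y = 0.
This matches the Laguerre equation x y'' + (1 - x) y' + n y = 0 with n = 2; the polynomial solution is L_2(x).
With y = sum_k a_k x^k, matching x^k gives (k+1)k a_{k+1} + (k+1) a_{k+1} - k a_k + n a_k = 0, i.e. (k+1)^2 a_{k+1} = (k - n) a_k = (k - 2) a_k. The right side vanishes at k = 2, so the series terminates at degree 2.
Standard normalization L_n(0) = 1 gives a_0 = 1. Work upward with a_{k+1} = (k - 2) a_k / (k+1)^2:
  a_1 = (0 - 2)(1) / 1^2 = -2/1 = -2
  a_2 = (1 - 2)(-2) / 2^2 = 2/4 = 1/2
Hence L_2(x) = x^2/2 - 2 x + 1.

L_2(x); series = x^2/2 - 2 x + 1


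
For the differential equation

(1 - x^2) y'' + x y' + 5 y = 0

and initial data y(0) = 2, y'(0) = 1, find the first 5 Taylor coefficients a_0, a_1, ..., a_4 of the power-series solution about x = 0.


Ansatz: y(x) = sum_{n>=0} a_n x^n, so y'(x) = sum_{n>=1} n a_n x^(n-1) and y''(x) = sum_{n>=2} n(n-1) a_n x^(n-2).
Substitute into P(x) y'' + Q(x) y' + R(x) y = 0 with P(x) = 1 - x^2, Q(x) = x, R(x) = 5, and match powers of x.
Initial conditions: a_0 = 2, a_1 = 1.
Setting the coefficient of each power of x to zero and solving order by order (substituting the coefficients already found):
  x^0: 2 a_2 + 5 a_0 = 0  ->  2 a_2 = -5 a_0 = -10  ->  a_2 = -5
  x^1: 6 a_3 + 6 a_1 = 0  ->  6 a_3 = -6 a_1 = -6  ->  a_3 = -1
  x^2: 12 a_4 + 5 a_2 = 0  ->  12 a_4 = -5 a_2 = 25  ->  a_4 = 25/12
Truncated series: y(x) = 2 + x - 5 x^2 - x^3 + (25/12) x^4 + O(x^5).

a_0 = 2; a_1 = 1; a_2 = -5; a_3 = -1; a_4 = 25/12


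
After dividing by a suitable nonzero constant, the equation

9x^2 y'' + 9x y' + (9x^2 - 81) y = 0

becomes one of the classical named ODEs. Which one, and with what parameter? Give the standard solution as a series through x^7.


All three coefficients share the factor 9; dividing through by 9 gives  x^2 y'' + x y' + (x^2 - 9) y = 0.
This matches the Bessel equation x^2 y'' + x y' + (x^2 - nu^2) y = 0 with nu^2 = 9, so nu = 3; the solution bounded at x = 0 is J_3(x).
Frobenius at x = 0: indicial roots ±nu; for r = nu the recurrence k(k + 2nu) c_k = -c_{k-2} gives the standard series J_nu(x) = sum_{k>=0} (-1)^k / (k! (k+nu)!) (x/2)^(2k+nu). Evaluate the first 3 terms:
  k = 0: (-1)^0 / (0! * 3! * 2^3) x^3 = 1/(1*6*8) x^3 = (1/48) x^3
  k = 1: (-1)^1 / (1! * 4! * 2^5) x^5 = -1/(1*24*32) x^5 = (-1/768) x^5
  k = 2: (-1)^2 / (2! * 5! * 2^7) x^7 = 1/(2*120*128) x^7 = (1/30720) x^7
Hence J_3(x) = x^7/30720 - x^5/768 + x^3/48 + ....

J_3(x); series = x^7/30720 - x^5/768 + x^3/48


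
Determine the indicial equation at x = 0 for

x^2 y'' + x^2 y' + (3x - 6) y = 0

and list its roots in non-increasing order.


Divide by x^2 to reach normal form y'' + P_1(x) y' + P_2(x) y = 0 with P_1(x) = 1 and P_2(x) = 3/x - 6/x^2.
x = 0 is a singular point because the y-coefficient 3/x - 6/x^2 has a pole at x = 0.
It is a regular singular point because x P_1(x) = p(x) = x and x^2 P_2(x) = q(x) = 3x - 6 are polynomials, hence analytic at x = 0.
p(0) = 0,  q(0) = -6.
Indicial equation: r(r-1) + p(0) r + q(0) = 0, i.e. r^2 + (p(0) - 1) r + q(0) = 0, i.e. r^2 - 1 r - 6 = 0.
Discriminant: (-1)^2 - 4(-6) = 25, so r = (1 ± 5)/2.
Solving: r_1 = 3, r_2 = -2.

indicial: r^2 - 1 r - 6 = 0; roots r_1 = 3, r_2 = -2


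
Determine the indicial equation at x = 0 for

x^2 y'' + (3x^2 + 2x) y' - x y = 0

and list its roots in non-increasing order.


Divide by x^2 to reach normal form y'' + P_1(x) y' + P_2(x) y = 0 with P_1(x) = 3 + 2/x and P_2(x) = -1/x.
x = 0 is a singular point because the y'-coefficient 3 + 2/x has a pole at x = 0 and the y-coefficient -1/x has a pole at x = 0.
It is a regular singular point because x P_1(x) = p(x) = 3x + 2 and x^2 P_2(x) = q(x) = -x are polynomials, hence analytic at x = 0.
p(0) = 2,  q(0) = 0.
Indicial equation: r(r-1) + p(0) r + q(0) = 0, i.e. r^2 + (p(0) - 1) r + q(0) = 0, i.e. r^2 + 1 r = 0.
Discriminant: (1)^2 - 4(0) = 1, so r = (-1 ± 1)/2.
Solving: r_1 = 0, r_2 = -1.

indicial: r^2 + 1 r = 0; roots r_1 = 0, r_2 = -1


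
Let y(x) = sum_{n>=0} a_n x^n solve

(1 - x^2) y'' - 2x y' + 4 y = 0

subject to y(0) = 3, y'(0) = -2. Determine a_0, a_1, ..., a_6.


Ansatz: y(x) = sum_{n>=0} a_n x^n, so y'(x) = sum_{n>=1} n a_n x^(n-1) and y''(x) = sum_{n>=2} n(n-1) a_n x^(n-2).
Substitute into P(x) y'' + Q(x) y' + R(x) y = 0 with P(x) = 1 - x^2, Q(x) = -2x, R(x) = 4, and match powers of x.
Initial conditions: a_0 = 3, a_1 = -2.
Setting the coefficient of each power of x to zero and solving order by order (substituting the coefficients already found):
  x^0: 2 a_2 + 4 a_0 = 0  ->  2 a_2 = -4 a_0 = -12  ->  a_2 = -6
  x^1: 6 a_3 + 2 a_1 = 0  ->  6 a_3 = -2 a_1 = 4  ->  a_3 = 2/3
  x^2: 12 a_4 - 2 a_2 = 0  ->  12 a_4 = 2 a_2 = -12  ->  a_4 = -1
  x^3: 20 a_5 - 8 a_3 = 0  ->  20 a_5 = 8 a_3 = 16/3  ->  a_5 = 4/15
  x^4: 30 a_6 - 16 a_4 = 0  ->  30 a_6 = 16 a_4 = -16  ->  a_6 = -8/15
Truncated series: y(x) = 3 - 2 x - 6 x^2 + (2/3) x^3 - x^4 + (4/15) x^5 - (8/15) x^6 + O(x^7).

a_0 = 3; a_1 = -2; a_2 = -6; a_3 = 2/3; a_4 = -1; a_5 = 4/15; a_6 = -8/15


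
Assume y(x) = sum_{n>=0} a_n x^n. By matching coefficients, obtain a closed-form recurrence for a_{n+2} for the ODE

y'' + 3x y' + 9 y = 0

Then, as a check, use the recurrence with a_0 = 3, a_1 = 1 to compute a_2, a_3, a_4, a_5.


Substitute y = sum_n a_n x^n.
y''(x) has coefficient (n+2)(n+1) a_{n+2} at x^n;
3 x y'(x) has coefficient 3 n a_n at x^n (shift);
9 y(x) has coefficient 9 a_n at x^n.
Matching x^n: (n+2)(n+1) a_{n+2} + (3n + 9) a_n = 0.
Thus a_{n+2} = (-3n - 9) / ((n+1)(n+2)) * a_n.

Check with a_0 = 3, a_1 = 1 (apply the recurrence for n = 0, 1, 2, 3): a_0 = 3, a_1 = 1, a_2 = -27/2, a_3 = -2, a_4 = 135/8, a_5 = 9/5.

a_(n+2) = (-3n - 9) / ((n+1)(n+2)) * a_n; check: a_0 = 3, a_1 = 1, a_2 = -27/2, a_3 = -2, a_4 = 135/8, a_5 = 9/5


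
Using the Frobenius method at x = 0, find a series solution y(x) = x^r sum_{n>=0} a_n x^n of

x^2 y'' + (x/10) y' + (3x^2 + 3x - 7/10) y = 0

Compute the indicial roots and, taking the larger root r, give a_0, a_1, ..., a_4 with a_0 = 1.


Write in Frobenius form y'' + (p(x)/x) y' + (q(x)/x^2) y = 0:
  p(x) = 1/10,  q(x) = 3x^2 + 3x - 7/10.
Indicial equation: r(r-1) + (1/10) r + (-7/10) = 0 -> roots r_1 = 7/5, r_2 = -1/2.
Take r = r_1 = 7/5. Let y(x) = x^r sum_{n>=0} a_n x^n with a_0 = 1.
Substitute y = x^r sum a_n x^n and match x^{r+n}. The recurrence is
  D(n) a_n + 3 a_{n-1} + 3 a_{n-2} = 0,  where D(n) = (r+n)(r+n-1) + (1/10)(r+n) + (-7/10).
  a_n = [-3 a_{n-1} - 3 a_{n-2}] / D(n).
Since the indicial polynomial factors as (r - r_1)(r - r_2), D(n) = (r_1 + n - r_1)(r_1 + n - r_2) = n(n + 19/10).
Evaluating step by step (a_0 = 1):
  n = 1: D(1) = 1(1 + 19/10) = 29/10; numerator = -3(1) = -3; a_1 = (-3)/(29/10) = -30/29
  n = 2: D(2) = 2(2 + 19/10) = 39/5; numerator = -3(-30/29) - 3(1) = 3/29; a_2 = (3/29)/(39/5) = 5/377
  n = 3: D(3) = 3(3 + 19/10) = 147/10; numerator = -3(5/377) - 3(-30/29) = 1155/377; a_3 = (1155/377)/(147/10) = 550/2639
  n = 4: D(4) = 4(4 + 19/10) = 118/5; numerator = -3(550/2639) - 3(5/377) = -135/203; a_4 = (-135/203)/(118/5) = -675/23954

r = 7/5; a_0 = 1; a_1 = -30/29; a_2 = 5/377; a_3 = 550/2639; a_4 = -675/23954


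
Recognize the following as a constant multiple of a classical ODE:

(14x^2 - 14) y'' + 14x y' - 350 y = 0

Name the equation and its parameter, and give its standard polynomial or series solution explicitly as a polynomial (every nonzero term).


All three coefficients share the factor -14; dividing through by -14 gives  (1 - x^2) y'' - x y' + 25 y = 0.
This matches the Chebyshev equation (1 - x^2) y'' - x y' + n^2 y = 0 (note the -x y' term, not -2x y') with n^2 = 25, so n = 5; the polynomial solution is T_5(x).
With y = sum_k a_k x^k, matching x^k gives (k+2)(k+1) a_{k+2} = (k^2 - n^2) a_k = (k - 5)(k + 5) a_k. The right side vanishes at k = 5, so the series with the parity of 5 terminates at degree 5.
Standard normalization: leading coefficient of T_n is 2^(n-1), so a_5 = 2^4 = 16. Work downward with a_k = (k+1)(k+2) a_{k+2} / ((k - 5)(k + 5)):
  a_3 = (4)(5)(16) / ((3 - 5)(3 + 5)) = 320/(-16) = -20
  a_1 = (2)(3)(-20) / ((1 - 5)(1 + 5)) = -120/(-24) = 5
Hence T_5(x) = 16 x^5 - 20 x^3 + 5 x.

T_5(x); series = 16 x^5 - 20 x^3 + 5 x


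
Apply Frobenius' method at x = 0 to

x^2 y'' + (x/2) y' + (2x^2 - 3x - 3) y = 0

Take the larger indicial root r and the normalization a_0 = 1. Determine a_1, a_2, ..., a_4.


Write in Frobenius form y'' + (p(x)/x) y' + (q(x)/x^2) y = 0:
  p(x) = 1/2,  q(x) = 2x^2 - 3x - 3.
Indicial equation: r(r-1) + (1/2) r + (-3) = 0 -> roots r_1 = 2, r_2 = -3/2.
Take r = r_1 = 2. Let y(x) = x^r sum_{n>=0} a_n x^n with a_0 = 1.
Substitute y = x^r sum a_n x^n and match x^{r+n}. The recurrence is
  D(n) a_n - 3 a_{n-1} + 2 a_{n-2} = 0,  where D(n) = (r+n)(r+n-1) + (1/2)(r+n) + (-3).
  a_n = [3 a_{n-1} - 2 a_{n-2}] / D(n).
Since the indicial polynomial factors as (r - r_1)(r - r_2), D(n) = (r_1 + n - r_1)(r_1 + n - r_2) = n(n + 7/2).
Evaluating step by step (a_0 = 1):
  n = 1: D(1) = 1(1 + 7/2) = 9/2; numerator = 3(1) = 3; a_1 = (3)/(9/2) = 2/3
  n = 2: D(2) = 2(2 + 7/2) = 11; numerator = 3(2/3) - 2(1) = 0; a_2 = (0)/(11) = 0
  n = 3: D(3) = 3(3 + 7/2) = 39/2; numerator = 3(0) - 2(2/3) = -4/3; a_3 = (-4/3)/(39/2) = -8/117
  n = 4: D(4) = 4(4 + 7/2) = 30; numerator = 3(-8/117) - 2(0) = -8/39; a_4 = (-8/39)/(30) = -4/585

r = 2; a_0 = 1; a_1 = 2/3; a_2 = 0; a_3 = -8/117; a_4 = -4/585


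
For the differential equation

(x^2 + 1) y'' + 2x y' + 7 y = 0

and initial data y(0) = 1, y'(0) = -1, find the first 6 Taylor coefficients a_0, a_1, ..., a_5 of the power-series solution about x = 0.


Ansatz: y(x) = sum_{n>=0} a_n x^n, so y'(x) = sum_{n>=1} n a_n x^(n-1) and y''(x) = sum_{n>=2} n(n-1) a_n x^(n-2).
Substitute into P(x) y'' + Q(x) y' + R(x) y = 0 with P(x) = x^2 + 1, Q(x) = 2x, R(x) = 7, and match powers of x.
Initial conditions: a_0 = 1, a_1 = -1.
Setting the coefficient of each power of x to zero and solving order by order (substituting the coefficients already found):
  x^0: 2 a_2 + 7 a_0 = 0  ->  2 a_2 = -7 a_0 = -7  ->  a_2 = -7/2
  x^1: 6 a_3 + 9 a_1 = 0  ->  6 a_3 = -9 a_1 = 9  ->  a_3 = 3/2
  x^2: 12 a_4 + 13 a_2 = 0  ->  12 a_4 = -13 a_2 = 91/2  ->  a_4 = 91/24
  x^3: 20 a_5 + 19 a_3 = 0  ->  20 a_5 = -19 a_3 = -57/2  ->  a_5 = -57/40
Truncated series: y(x) = 1 - x - (7/2) x^2 + (3/2) x^3 + (91/24) x^4 - (57/40) x^5 + O(x^6).

a_0 = 1; a_1 = -1; a_2 = -7/2; a_3 = 3/2; a_4 = 91/24; a_5 = -57/40


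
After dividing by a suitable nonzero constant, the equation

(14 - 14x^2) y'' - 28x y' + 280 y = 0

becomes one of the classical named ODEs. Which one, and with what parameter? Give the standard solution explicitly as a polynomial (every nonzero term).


All three coefficients share the factor 14; dividing through by 14 gives  (1 - x^2) y'' - 2x y' + 20 y = 0.
This matches the Legendre equation (1 - x^2) y'' - 2x y' + n(n+1) y = 0 (note the -2x y' term) with n(n+1) = 20, so n = 4; the polynomial solution is P_4(x).
With y = sum_k a_k x^k, matching x^k gives (k+2)(k+1) a_{k+2} = [k(k+1) - n(n+1)] a_k = (k - 4)(k + 5) a_k. The right side vanishes at k = 4, so the series with the parity of 4 terminates at degree 4.
Standard normalization (P_n(1) = 1): leading coefficient (2n)!/(2^n (n!)^2) = 40320/(16*576) = 35/8, so a_4 = 35/8. Work downward with a_k = (k+1)(k+2) a_{k+2} / ((k - 4)(k + 5)):
  a_2 = (3)(4)(35/8) / ((2 - 4)(2 + 5)) = (105/2)/(-14) = -15/4
  a_0 = (1)(2)(-15/4) / ((0 - 4)(0 + 5)) = (-15/2)/(-20) = 3/8
Hence P_4(x) = 35 x^4/8 - 15 x^2/4 + 3/8.

P_4(x); series = 35 x^4/8 - 15 x^2/4 + 3/8


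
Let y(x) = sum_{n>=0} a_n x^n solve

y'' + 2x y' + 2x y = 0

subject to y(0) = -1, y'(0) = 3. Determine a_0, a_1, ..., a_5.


Ansatz: y(x) = sum_{n>=0} a_n x^n, so y'(x) = sum_{n>=1} n a_n x^(n-1) and y''(x) = sum_{n>=2} n(n-1) a_n x^(n-2).
Substitute into P(x) y'' + Q(x) y' + R(x) y = 0 with P(x) = 1, Q(x) = 2x, R(x) = 2x, and match powers of x.
Initial conditions: a_0 = -1, a_1 = 3.
Setting the coefficient of each power of x to zero and solving order by order (substituting the coefficients already found):
  x^0: 2 a_2 = 0  ->  a_2 = 0
  x^1: 6 a_3 + 2 a_1 + 2 a_0 = 0  ->  6 a_3 = -2 a_1 - 2 a_0 = -4  ->  a_3 = -2/3
  x^2: 12 a_4 + 4 a_2 + 2 a_1 = 0  ->  12 a_4 = -4 a_2 - 2 a_1 = -6  ->  a_4 = -1/2
  x^3: 20 a_5 + 6 a_3 + 2 a_2 = 0  ->  20 a_5 = -6 a_3 - 2 a_2 = 4  ->  a_5 = 1/5
Truncated series: y(x) = -1 + 3 x - (2/3) x^3 - (1/2) x^4 + (1/5) x^5 + O(x^6).

a_0 = -1; a_1 = 3; a_2 = 0; a_3 = -2/3; a_4 = -1/2; a_5 = 1/5


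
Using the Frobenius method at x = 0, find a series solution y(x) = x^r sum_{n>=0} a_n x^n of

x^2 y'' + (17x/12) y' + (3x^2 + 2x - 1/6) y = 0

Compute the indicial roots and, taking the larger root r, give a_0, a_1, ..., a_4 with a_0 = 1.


Write in Frobenius form y'' + (p(x)/x) y' + (q(x)/x^2) y = 0:
  p(x) = 17/12,  q(x) = 3x^2 + 2x - 1/6.
Indicial equation: r(r-1) + (17/12) r + (-1/6) = 0 -> roots r_1 = 1/4, r_2 = -2/3.
Take r = r_1 = 1/4. Let y(x) = x^r sum_{n>=0} a_n x^n with a_0 = 1.
Substitute y = x^r sum a_n x^n and match x^{r+n}. The recurrence is
  D(n) a_n + 2 a_{n-1} + 3 a_{n-2} = 0,  where D(n) = (r+n)(r+n-1) + (17/12)(r+n) + (-1/6).
  a_n = [-2 a_{n-1} - 3 a_{n-2}] / D(n).
Since the indicial polynomial factors as (r - r_1)(r - r_2), D(n) = (r_1 + n - r_1)(r_1 + n - r_2) = n(n + 11/12).
Evaluating step by step (a_0 = 1):
  n = 1: D(1) = 1(1 + 11/12) = 23/12; numerator = -2(1) = -2; a_1 = (-2)/(23/12) = -24/23
  n = 2: D(2) = 2(2 + 11/12) = 35/6; numerator = -2(-24/23) - 3(1) = -21/23; a_2 = (-21/23)/(35/6) = -18/115
  n = 3: D(3) = 3(3 + 11/12) = 47/4; numerator = -2(-18/115) - 3(-24/23) = 396/115; a_3 = (396/115)/(47/4) = 1584/5405
  n = 4: D(4) = 4(4 + 11/12) = 59/3; numerator = -2(1584/5405) - 3(-18/115) = -126/1081; a_4 = (-126/1081)/(59/3) = -378/63779

r = 1/4; a_0 = 1; a_1 = -24/23; a_2 = -18/115; a_3 = 1584/5405; a_4 = -378/63779


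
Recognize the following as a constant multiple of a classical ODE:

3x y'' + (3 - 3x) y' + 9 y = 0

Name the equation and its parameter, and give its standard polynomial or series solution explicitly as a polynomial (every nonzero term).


All three coefficients share the factor 3; dividing through by 3 gives  x y'' + (1 - x) y' + 3 y = 0.
This matches the Laguerre equation x y'' + (1 - x) y' + n y = 0 with n = 3; the polynomial solution is L_3(x).
With y = sum_k a_k x^k, matching x^k gives (k+1)k a_{k+1} + (k+1) a_{k+1} - k a_k + n a_k = 0, i.e. (k+1)^2 a_{k+1} = (k - n) a_k = (k - 3) a_k. The right side vanishes at k = 3, so the series terminates at degree 3.
Standard normalization L_n(0) = 1 gives a_0 = 1. Work upward with a_{k+1} = (k - 3) a_k / (k+1)^2:
  a_1 = (0 - 3)(1) / 1^2 = -3/1 = -3
  a_2 = (1 - 3)(-3) / 2^2 = 6/4 = 3/2
  a_3 = (2 - 3)(3/2) / 3^2 = (-3/2)/9 = -1/6
Hence L_3(x) = -x^3/6 + 3 x^2/2 - 3 x + 1.

L_3(x); series = -x^3/6 + 3 x^2/2 - 3 x + 1
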